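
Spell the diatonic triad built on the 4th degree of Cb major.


Solution.
Cb major scale: Cb Db Eb Fb Gb Ab Bb
Diatonic triad on degree 4 stacks scale notes 4, 6, 1: Fb Ab Cb
Fb→Ab = 4 semitones; Fb→Cb = 7 semitones → major triad
= Fb Ab Cb (major)


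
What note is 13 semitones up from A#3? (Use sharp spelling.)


Solution.
A#3: chromatic position 10 in octave 3 → absolute = 3×12 + 10 = 46
Transpose up 13: 46 + 13 = 59
59 = 4×12 + 11 → B in octave 4
Result = B4


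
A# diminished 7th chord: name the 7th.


Diminished 7th chord = root + minor 3rd + diminished 5th + diminished 7th
Seventh chords stack in thirds, so the letter names are A-C-E-G
Root: A#
Minor 3rd above A#: C#
Diminished 5th above A#: E
Diminished 7th above A#: G
The 7th = G


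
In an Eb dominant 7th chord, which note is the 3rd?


Dominant 7th chord = root + major 3rd + perfect 5th + minor 7th
Seventh chords stack in thirds, so the letter names are E-G-B-D
Root: Eb
Major 3rd above Eb: G
Perfect 5th above Eb: Bb
Minor 7th above Eb: Db
The 3rd = G


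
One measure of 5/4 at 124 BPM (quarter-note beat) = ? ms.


Quarter-note beat duration = 60000 / 124 ms
Beats per measure (5/4) = 5
One measure = 5 × 60000 / 124 = 300000 / 124 ms
= 2419.4 ms


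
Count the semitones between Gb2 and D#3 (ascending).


Reasoning:
Absolute semitone position = octave×12 + chromatic position
Gb2: 2×12 + 6 = 30
D#3: 3×12 + 3 = 39
Difference = 39 - 30 = 9
= 9 semitones


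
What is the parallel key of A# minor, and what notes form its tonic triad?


Reasoning:
Parallel keys share the same tonic but differ in mode
A# minor → parallel is A# major
Tonic triad of A# major = A# C## E#
= A# major; triad = A# C## E#


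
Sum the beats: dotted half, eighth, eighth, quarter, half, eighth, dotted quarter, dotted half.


Solution.
Beat values:
  dotted half = 3 beats
  eighth = 0.5 beats
  eighth = 0.5 beats
  quarter = 1 beat
  half = 2 beats
  eighth = 0.5 beats
  dotted quarter = 1.5 beats
  dotted half = 3 beats
Sum = 3 + 0.5 + 0.5 + 1 + 2 + 0.5 + 1.5 + 3
= 12 beats


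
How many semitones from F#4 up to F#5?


Absolute semitone position = octave×12 + chromatic position
F#4: 4×12 + 6 = 54
F#5: 5×12 + 6 = 66
Difference = 66 - 54 = 12
= 12 semitones


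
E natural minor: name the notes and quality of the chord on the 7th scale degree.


Solution.
E natural minor scale: E F# G A B C D
Diatonic triad on degree 7 stacks scale notes 7, 2, 4: D F# A
D→F# = 4 semitones; D→A = 7 semitones → major triad
= D F# A (major)


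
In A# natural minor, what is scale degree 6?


Natural minor scale pattern: W-H-W-W-H-W-W (2-1-2-2-1-2-2 semitones)
Starting from A#:
  A# + 2 semitones → B#
  B# + 1 semitone → C#
  C# + 2 semitones → D#
  D# + 2 semitones → E#
  E# + 1 semitone → F#
  F# + 2 semitones → G#
  G# + 2 semitones → A#
Scale: A# B# C# D# E# F# G#
Degree 6 = F#


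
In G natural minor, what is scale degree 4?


Natural minor scale pattern: W-H-W-W-H-W-W (2-1-2-2-1-2-2 semitones)
Starting from G:
  G + 2 semitones → A
  A + 1 semitone → Bb
  Bb + 2 semitones → C
  C + 2 semitones → D
  D + 1 semitone → Eb
  Eb + 2 semitones → F
  F + 2 semitones → G
Scale: G A Bb C D Eb F
Degree 4 = C


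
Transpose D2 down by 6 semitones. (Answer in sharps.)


Step by step:
D2: chromatic position 2 in octave 2 → absolute = 2×12 + 2 = 26
Transpose down 6: 26 - 6 = 20
20 = 1×12 + 8 → G# in octave 1
Result = G#1


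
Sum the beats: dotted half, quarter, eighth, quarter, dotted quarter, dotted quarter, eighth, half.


Step by step:
Beat values:
  dotted half = 3 beats
  quarter = 1 beat
  eighth = 0.5 beats
  quarter = 1 beat
  dotted quarter = 1.5 beats
  dotted quarter = 1.5 beats
  eighth = 0.5 beats
  half = 2 beats
Sum = 3 + 1 + 0.5 + 1 + 1.5 + 1.5 + 0.5 + 2
= 11 beats


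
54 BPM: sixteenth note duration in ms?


Step by step:
One quarter-note beat = 60000 / BPM = 60000 / 54 ms
Sixteenth note = 1/4 × quarter note
Duration = 1/4 × 60000 / 54 = 15000 / 54
= 277.8 ms


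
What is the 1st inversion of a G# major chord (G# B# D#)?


Solution.
Root position: G# B# D#
1st inversion: move root up an octave
Bass note: B#
Notes (bottom to top) = B# D# G#


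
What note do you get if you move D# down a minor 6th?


Step by step:
minor 6th: 6 letter names, 8 semitones
Letter: D - 5 → F
Pitch: D# - 8 semitones, spelled as an F → F##
= F##


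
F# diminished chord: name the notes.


Solution.
Diminished triad = root + minor 3rd (3 semitones) + diminished 5th (6 semitones)
A triad on F# stacks thirds, so the chord tones use letter names F-A-C
Root: F#
Minor 3rd above F#: A
Diminished 5th above F#: C
Chord = F# A C


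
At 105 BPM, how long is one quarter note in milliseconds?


Solution.
One quarter-note beat = 60000 / BPM = 60000 / 105 ms
Duration = 60000 / 105
= 571.4 ms


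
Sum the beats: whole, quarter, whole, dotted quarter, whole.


Working:
Beat values:
  whole = 4 beats
  quarter = 1 beat
  whole = 4 beats
  dotted quarter = 1.5 beats
  whole = 4 beats
Sum = 4 + 1 + 4 + 1.5 + 4
= 14.5 beats


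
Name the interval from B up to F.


Let's work it out.
Letter names: B → F spans 5 letter names → a 5th
Semitones: B → F = 6 half-steps
A 5th of 6 semitones is a diminished 5th
= diminished 5th


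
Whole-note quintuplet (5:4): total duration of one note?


Let's work it out.
Quintuplet: 5 notes occupy the space of 4 whole notes
Space = 4 × 4 = 16 beats
Each quintuplet note = 16 / 5 = 16/5 beats
= 16/5 beats


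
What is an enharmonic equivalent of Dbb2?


Enharmonic notes sound the same pitch but are spelled with different letter names
Dbb and C name the same pitch class
= C2


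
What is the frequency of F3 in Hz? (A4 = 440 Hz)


Solution.
f = 440 × 2^(n/12) where n = semitones from A4
F3: -16 semitones from A4
f = 440 × 2^(-16/12)
f = 174.61 Hz


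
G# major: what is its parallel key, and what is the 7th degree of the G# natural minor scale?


Working:
Parallel keys share the same tonic but differ in mode
G# major → parallel is G# minor
G# natural minor scale: G# A# B C# D# E F#
= G# minor; 7th degree = F#


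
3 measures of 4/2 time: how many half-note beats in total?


Reasoning:
Time signature 4/2: the bottom number 2 means the half note gets one count
The top number 4 means 4 half-note beats per measure
Total = 4 × 3 measures
= 12 half-note beats


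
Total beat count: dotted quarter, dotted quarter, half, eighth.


Beat values:
  dotted quarter = 1.5 beats
  dotted quarter = 1.5 beats
  half = 2 beats
  eighth = 0.5 beats
Sum = 1.5 + 1.5 + 2 + 0.5
= 5.5 beats


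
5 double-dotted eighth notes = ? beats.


Working:
Base eighth note = 1/2 beats
Dot 1 adds half the previous value: +1/4
Dot 2 adds half the previous value: +1/8
One double-dotted eighth = 1/2 + 1/4 + 1/8 = 7/8
5 of them = 5 × 7/8 = 35/8
= 35/8 beats


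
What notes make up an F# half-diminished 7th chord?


Half-diminished 7th chord = root + minor 3rd + diminished 5th + minor 7th
Seventh chords stack in thirds, so the letter names are F-A-C-E
Root: F#
Minor 3rd above F#: A
Diminished 5th above F#: C
Minor 7th above F#: E
Chord = F# A C E


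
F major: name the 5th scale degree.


Major scale pattern: W-W-H-W-W-W-H (2-2-1-2-2-2-1 semitones)
Starting from F:
  F + 2 semitones → G
  G + 2 semitones → A
  A + 1 semitone → Bb
  Bb + 2 semitones → C
  C + 2 semitones → D
  D + 2 semitones → E
  E + 1 semitone → F
Scale: F G A Bb C D E
Degree 5 = C


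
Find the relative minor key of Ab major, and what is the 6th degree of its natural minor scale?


Step by step:
The relative minor shares the major's key signature and starts on its 6th degree
6th degree = a major 6th above the tonic; a major 6th above Ab is F
→ relative minor of Ab major is F minor
F natural minor scale: F G Ab Bb C Db Eb
= F minor; 6th degree = Db


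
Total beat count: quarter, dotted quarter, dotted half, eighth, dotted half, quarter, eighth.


Let's work it out.
Beat values:
  quarter = 1 beat
  dotted quarter = 1.5 beats
  dotted half = 3 beats
  eighth = 0.5 beats
  dotted half = 3 beats
  quarter = 1 beat
  eighth = 0.5 beats
Sum = 1 + 1.5 + 3 + 0.5 + 3 + 1 + 0.5
= 10.5 beats


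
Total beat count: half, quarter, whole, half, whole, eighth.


Beat values:
  half = 2 beats
  quarter = 1 beat
  whole = 4 beats
  half = 2 beats
  whole = 4 beats
  eighth = 0.5 beats
Sum = 2 + 1 + 4 + 2 + 4 + 0.5
= 13.5 beats


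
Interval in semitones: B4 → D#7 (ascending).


Step by step:
Absolute semitone position = octave×12 + chromatic position
B4: 4×12 + 11 = 59
D#7: 7×12 + 3 = 87
Difference = 87 - 59 = 28
= 28 semitones


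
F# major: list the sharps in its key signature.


Reasoning:
Sharp major keys follow the circle of fifths: C(0), G(1), D(2), A(3), E(4), B(5), F#(6), C#(7)
F# major has 6 sharps
Order of sharps: F# C# G# D# A# E# B# → first 6: F#, C#, G#, D#, A#, E#
= F#, C#, G#, D#, A#, E#


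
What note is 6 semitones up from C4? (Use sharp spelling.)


C4: chromatic position 0 in octave 4 → absolute = 4×12 + 0 = 48
Transpose up 6: 48 + 6 = 54
54 = 4×12 + 6 → F# in octave 4
Result = F#4


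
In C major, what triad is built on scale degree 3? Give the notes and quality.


Let's work it out.
C major scale: C D E F G A B
Diatonic triad on degree 3 stacks scale notes 3, 5, 7: E G B
E→G = 3 semitones; E→B = 7 semitones → minor triad
= E G B (minor)


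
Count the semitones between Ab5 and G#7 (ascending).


Working:
Absolute semitone position = octave×12 + chromatic position
Ab5: 5×12 + 8 = 68
G#7: 7×12 + 8 = 92
Difference = 92 - 68 = 24
= 24 semitones


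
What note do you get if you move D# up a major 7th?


Step by step:
major 7th: 7 letter names, 11 semitones
Letter: D + 6 → C
Pitch: D# + 11 semitones, spelled as a C → C##
= C##


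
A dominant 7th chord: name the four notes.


Working:
Dominant 7th chord = root + major 3rd + perfect 5th + minor 7th
Seventh chords stack in thirds, so the letter names are A-C-E-G
Root: A
Major 3rd above A: C#
Perfect 5th above A: E
Minor 7th above A: G
Chord = A C# E G


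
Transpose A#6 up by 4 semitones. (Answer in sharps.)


A#6: chromatic position 10 in octave 6 → absolute = 6×12 + 10 = 82
Transpose up 4: 82 + 4 = 86
86 = 7×12 + 2 → D in octave 7
Result = D7


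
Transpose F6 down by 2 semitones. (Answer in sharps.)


F6: chromatic position 5 in octave 6 → absolute = 6×12 + 5 = 77
Transpose down 2: 77 - 2 = 75
75 = 6×12 + 3 → D# in octave 6
Result = D#6


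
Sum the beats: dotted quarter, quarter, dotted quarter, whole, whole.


Step by step:
Beat values:
  dotted quarter = 1.5 beats
  quarter = 1 beat
  dotted quarter = 1.5 beats
  whole = 4 beats
  whole = 4 beats
Sum = 1.5 + 1 + 1.5 + 4 + 4
= 12 beats


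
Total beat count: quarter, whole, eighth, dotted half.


Solution.
Beat values:
  quarter = 1 beat
  whole = 4 beats
  eighth = 0.5 beats
  dotted half = 3 beats
Sum = 1 + 4 + 0.5 + 3
= 8.5 beats


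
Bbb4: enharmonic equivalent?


Working:
Enharmonic notes sound the same pitch but are spelled with different letter names
Bbb and A name the same pitch class
= A4


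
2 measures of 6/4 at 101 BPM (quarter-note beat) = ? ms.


Step by step:
Quarter-note beat duration = 60000 / 101 ms
Beats per measure (6/4) = 6
One measure = 6 × 60000 / 101 = 360000 / 101 ms
2 measures = 2 × 360000 / 101 = 720000 / 101
= 7128.7 ms


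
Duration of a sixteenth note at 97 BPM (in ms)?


Step by step:
One quarter-note beat = 60000 / BPM = 60000 / 97 ms
Sixteenth note = 1/4 × quarter note
Duration = 1/4 × 60000 / 97 = 15000 / 97
= 154.6 ms


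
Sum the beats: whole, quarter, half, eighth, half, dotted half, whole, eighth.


Reasoning:
Beat values:
  whole = 4 beats
  quarter = 1 beat
  half = 2 beats
  eighth = 0.5 beats
  half = 2 beats
  dotted half = 3 beats
  whole = 4 beats
  eighth = 0.5 beats
Sum = 4 + 1 + 2 + 0.5 + 2 + 3 + 4 + 0.5
= 17 beats


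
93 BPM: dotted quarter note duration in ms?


One quarter-note beat = 60000 / BPM = 60000 / 93 ms
Dotted quarter note = 3/2 × quarter note
Duration = 3/2 × 60000 / 93 = 90000 / 93
= 967.7 ms


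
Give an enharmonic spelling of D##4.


Reasoning:
Enharmonic notes sound the same pitch but are spelled with different letter names
D## and E name the same pitch class
= E4


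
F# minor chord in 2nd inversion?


Working:
Root position: F# A C#
2nd inversion: move root and 3rd up an octave
Bass note: C#
Notes (bottom to top) = C# F# A


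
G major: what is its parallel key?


Working:
Parallel keys share the same tonic but differ in mode
G major → parallel is G minor
= G minor


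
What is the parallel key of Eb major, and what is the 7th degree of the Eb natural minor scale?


Working:
Parallel keys share the same tonic but differ in mode
Eb major → parallel is Eb minor
Eb natural minor scale: Eb F Gb Ab Bb Cb Db
= Eb minor; 7th degree = Db


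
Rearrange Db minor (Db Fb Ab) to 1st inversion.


Solution.
Root position: Db Fb Ab
1st inversion: move root up an octave
Bass note: Fb
Notes (bottom to top) = Fb Ab Db


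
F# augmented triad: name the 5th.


Augmented triad = root + major 3rd (4 semitones) + augmented 5th (8 semitones)
A triad on F# stacks thirds, so the chord tones use letter names F-A-C
Root: F#
Major 3rd above F#: A#
Augmented 5th above F#: C##
The 5th = C##


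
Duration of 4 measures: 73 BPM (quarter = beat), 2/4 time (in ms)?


Let's work it out.
Quarter-note beat duration = 60000 / 73 ms
Beats per measure (2/4) = 2
One measure = 2 × 60000 / 73 = 120000 / 73 ms
4 measures = 4 × 120000 / 73 = 480000 / 73
= 6575.3 ms


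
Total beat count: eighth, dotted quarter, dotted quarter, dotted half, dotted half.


Solution.
Beat values:
  eighth = 0.5 beats
  dotted quarter = 1.5 beats
  dotted quarter = 1.5 beats
  dotted half = 3 beats
  dotted half = 3 beats
Sum = 0.5 + 1.5 + 1.5 + 3 + 3
= 9.5 beats


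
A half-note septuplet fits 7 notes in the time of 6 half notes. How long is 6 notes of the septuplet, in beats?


Septuplet: 7 notes occupy the space of 6 half notes
Space = 6 × 2 = 12 beats
Each septuplet note = 12 / 7 = 12/7 beats
6 notes = 6 × 12/7 = 72/7
= 72/7 beats


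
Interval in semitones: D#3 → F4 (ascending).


Let's work it out.
Absolute semitone position = octave×12 + chromatic position
D#3: 3×12 + 3 = 39
F4: 4×12 + 5 = 53
Difference = 53 - 39 = 14
= 14 semitones


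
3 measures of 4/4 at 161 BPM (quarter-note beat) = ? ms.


Solution.
Quarter-note beat duration = 60000 / 161 ms
Beats per measure (4/4) = 4
One measure = 4 × 60000 / 161 = 240000 / 161 ms
3 measures = 3 × 240000 / 161 = 720000 / 161
= 4472.0 ms


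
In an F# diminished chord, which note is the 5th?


Reasoning:
Diminished triad = root + minor 3rd (3 semitones) + diminished 5th (6 semitones)
A triad on F# stacks thirds, so the chord tones use letter names F-A-C
Root: F#
Minor 3rd above F#: A
Diminished 5th above F#: C
The 5th = C


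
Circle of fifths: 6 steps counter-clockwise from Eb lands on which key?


Reasoning:
Each counter-clockwise step moves down a perfect 5th (= up a perfect 4th)
From Eb: Eb → Ab → Db → F#/Gb → B → E → A
= A


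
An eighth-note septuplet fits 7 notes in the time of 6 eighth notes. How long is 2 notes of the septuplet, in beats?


Step by step:
Septuplet: 7 notes occupy the space of 6 eighth notes
Space = 6 × 1/2 = 3 beats
Each septuplet note = 3 / 7 = 3/7 beats
2 notes = 2 × 3/7 = 6/7
= 6/7 beats


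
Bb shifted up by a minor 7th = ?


Working:
minor 7th: 7 letter names, 10 semitones
Letter: B + 6 → A
Pitch: Bb + 10 semitones, spelled as an A → Ab
= Ab


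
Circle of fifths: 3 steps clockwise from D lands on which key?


Step by step:
Each clockwise step on the circle of fifths moves up a perfect 5th
From D: D → A → E → B
= B


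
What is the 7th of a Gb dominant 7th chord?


Let's work it out.
Dominant 7th chord = root + major 3rd + perfect 5th + minor 7th
Seventh chords stack in thirds, so the letter names are G-B-D-F
Root: Gb
Major 3rd above Gb: Bb
Perfect 5th above Gb: Db
Minor 7th above Gb: Fb
The 7th = Fb


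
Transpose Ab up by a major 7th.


major 7th: 7 letter names, 11 semitones
Letter: A + 6 → G
Pitch: Ab + 11 semitones, spelled as a G → G
= G


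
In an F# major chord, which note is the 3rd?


Solution.
Major triad = root + major 3rd (4 semitones) + perfect 5th (7 semitones)
A triad on F# stacks thirds, so the chord tones use letter names F-A-C
Root: F#
Major 3rd above F#: A#
Perfect 5th above F#: C#
The 3rd = A#


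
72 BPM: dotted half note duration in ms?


Working:
One quarter-note beat = 60000 / BPM = 60000 / 72 ms
Dotted half note = 3 × quarter note
Duration = 3 × 60000 / 72 = 180000 / 72
= 2500.0 ms


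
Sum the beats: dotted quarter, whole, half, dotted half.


Let's work it out.
Beat values:
  dotted quarter = 1.5 beats
  whole = 4 beats
  half = 2 beats
  dotted half = 3 beats
Sum = 1.5 + 4 + 2 + 3
= 10.5 beats


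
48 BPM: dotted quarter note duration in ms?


One quarter-note beat = 60000 / BPM = 60000 / 48 ms
Dotted quarter note = 3/2 × quarter note
Duration = 3/2 × 60000 / 48 = 90000 / 48
= 1875.0 ms


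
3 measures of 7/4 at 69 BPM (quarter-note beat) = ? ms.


Quarter-note beat duration = 60000 / 69 ms
Beats per measure (7/4) = 7
One measure = 7 × 60000 / 69 = 420000 / 69 ms
3 measures = 3 × 420000 / 69 = 1260000 / 69
= 18260.9 ms


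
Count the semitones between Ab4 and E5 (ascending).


Absolute semitone position = octave×12 + chromatic position
Ab4: 4×12 + 8 = 56
E5: 5×12 + 4 = 64
Difference = 64 - 56 = 8
= 8 semitones


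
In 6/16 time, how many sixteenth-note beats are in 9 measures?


Time signature 6/16: the bottom number 16 means the sixteenth note gets one count
The top number 6 means 6 sixteenth-note beats per measure
Total = 6 × 9 measures
= 54 sixteenth-note beats


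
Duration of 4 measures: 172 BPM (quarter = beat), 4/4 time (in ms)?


Quarter-note beat duration = 60000 / 172 ms
Beats per measure (4/4) = 4
One measure = 4 × 60000 / 172 = 240000 / 172 ms
4 measures = 4 × 240000 / 172 = 960000 / 172
= 5581.4 ms


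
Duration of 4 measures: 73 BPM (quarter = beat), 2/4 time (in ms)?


Quarter-note beat duration = 60000 / 73 ms
Beats per measure (2/4) = 2
One measure = 2 × 60000 / 73 = 120000 / 73 ms
4 measures = 4 × 120000 / 73 = 480000 / 73
= 6575.3 ms


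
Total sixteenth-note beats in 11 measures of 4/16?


Time signature 4/16: the bottom number 16 means the sixteenth note gets one count
The top number 4 means 4 sixteenth-note beats per measure
Total = 4 × 11 measures
= 44 sixteenth-note beats


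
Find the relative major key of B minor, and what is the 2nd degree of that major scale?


Working:
The relative major shares the key signature and is a minor 3rd above the minor tonic
A minor 3rd above B is D
→ relative major of B minor is D major
D major scale: D E F# G A B C#
= D major; 2nd degree = E


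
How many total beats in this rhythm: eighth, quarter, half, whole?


Working:
Beat values:
  eighth = 0.5 beats
  quarter = 1 beat
  half = 2 beats
  whole = 4 beats
Sum = 0.5 + 1 + 2 + 4
= 7.5 beats


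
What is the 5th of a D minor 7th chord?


Solution.
Minor 7th chord = root + minor 3rd + perfect 5th + minor 7th
Seventh chords stack in thirds, so the letter names are D-F-A-C
Root: D
Minor 3rd above D: F
Perfect 5th above D: A
Minor 7th above D: C
The 5th = A


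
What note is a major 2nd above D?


A 2nd spans 2 letter names, so from D we land on E
A major 2nd = 2 semitones above D
Spell E at that pitch: E
= E


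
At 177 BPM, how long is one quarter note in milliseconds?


One quarter-note beat = 60000 / BPM = 60000 / 177 ms
Duration = 60000 / 177
= 339.0 ms


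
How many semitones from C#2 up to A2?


Let's work it out.
Absolute semitone position = octave×12 + chromatic position
C#2: 2×12 + 1 = 25
A2: 2×12 + 9 = 33
Difference = 33 - 25 = 8
= 8 semitones


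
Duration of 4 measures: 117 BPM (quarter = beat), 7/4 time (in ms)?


Solution.
Quarter-note beat duration = 60000 / 117 ms
Beats per measure (7/4) = 7
One measure = 7 × 60000 / 117 = 420000 / 117 ms
4 measures = 4 × 420000 / 117 = 1680000 / 117
= 14359.0 ms


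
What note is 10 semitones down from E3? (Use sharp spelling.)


E3: chromatic position 4 in octave 3 → absolute = 3×12 + 4 = 40
Transpose down 10: 40 - 10 = 30
30 = 2×12 + 6 → F# in octave 2
Result = F#2


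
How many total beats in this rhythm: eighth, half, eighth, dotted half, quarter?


Reasoning:
Beat values:
  eighth = 0.5 beats
  half = 2 beats
  eighth = 0.5 beats
  dotted half = 3 beats
  quarter = 1 beat
Sum = 0.5 + 2 + 0.5 + 3 + 1
= 7 beats


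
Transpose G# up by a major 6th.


Reasoning:
major 6th: 6 letter names, 9 semitones
Letter: G + 5 → E
Pitch: G# + 9 semitones, spelled as an E → E#
= E#


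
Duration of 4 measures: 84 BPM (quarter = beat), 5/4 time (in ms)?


Let's work it out.
Quarter-note beat duration = 60000 / 84 ms
Beats per measure (5/4) = 5
One measure = 5 × 60000 / 84 = 300000 / 84 ms
4 measures = 4 × 300000 / 84 = 1200000 / 84
= 14285.7 ms


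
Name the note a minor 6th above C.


A 6th spans 6 letter names, so from C we land on A
A minor 6th = 8 semitones above C
Spell A at that pitch: Ab
= Ab


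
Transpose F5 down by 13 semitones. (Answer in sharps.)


Step by step:
F5: chromatic position 5 in octave 5 → absolute = 5×12 + 5 = 65
Transpose down 13: 65 - 13 = 52
52 = 4×12 + 4 → E in octave 4
Result = E4


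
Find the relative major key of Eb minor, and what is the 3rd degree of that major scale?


Reasoning:
The relative major shares the key signature and is a minor 3rd above the minor tonic
A minor 3rd above Eb is Gb
→ relative major of Eb minor is Gb major
Gb major scale: Gb Ab Bb Cb Db Eb F
= Gb major; 3rd degree = Bb


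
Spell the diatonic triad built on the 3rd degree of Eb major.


Solution.
Eb major scale: Eb F G Ab Bb C D
Diatonic triad on degree 3 stacks scale notes 3, 5, 7: G Bb D
G→Bb = 3 semitones; G→D = 7 semitones → minor triad
= G Bb D (minor)


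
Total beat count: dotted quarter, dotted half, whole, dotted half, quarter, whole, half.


Reasoning:
Beat values:
  dotted quarter = 1.5 beats
  dotted half = 3 beats
  whole = 4 beats
  dotted half = 3 beats
  quarter = 1 beat
  whole = 4 beats
  half = 2 beats
Sum = 1.5 + 3 + 4 + 3 + 1 + 4 + 2
= 18.5 beats


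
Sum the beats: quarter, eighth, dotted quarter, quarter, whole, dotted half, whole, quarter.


Solution.
Beat values:
  quarter = 1 beat
  eighth = 0.5 beats
  dotted quarter = 1.5 beats
  quarter = 1 beat
  whole = 4 beats
  dotted half = 3 beats
  whole = 4 beats
  quarter = 1 beat
Sum = 1 + 0.5 + 1.5 + 1 + 4 + 3 + 4 + 1
= 16 beats


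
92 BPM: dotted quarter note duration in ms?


Let's work it out.
One quarter-note beat = 60000 / BPM = 60000 / 92 ms
Dotted quarter note = 3/2 × quarter note
Duration = 3/2 × 60000 / 92 = 90000 / 92
= 978.3 ms


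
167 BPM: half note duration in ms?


Reasoning:
One quarter-note beat = 60000 / BPM = 60000 / 167 ms
Half note = 2 × quarter note
Duration = 2 × 60000 / 167 = 120000 / 167
= 718.6 ms


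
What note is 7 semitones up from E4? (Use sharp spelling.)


E4: chromatic position 4 in octave 4 → absolute = 4×12 + 4 = 52
Transpose up 7: 52 + 7 = 59
59 = 4×12 + 11 → B in octave 4
Result = B4


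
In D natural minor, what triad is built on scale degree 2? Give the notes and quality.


D natural minor scale: D E F G A Bb C
Diatonic triad on degree 2 stacks scale notes 2, 4, 6: E G Bb
E→G = 3 semitones; E→Bb = 6 semitones → diminished triad
= E G Bb (diminished)


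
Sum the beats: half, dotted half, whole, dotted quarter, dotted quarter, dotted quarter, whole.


Beat values:
  half = 2 beats
  dotted half = 3 beats
  whole = 4 beats
  dotted quarter = 1.5 beats
  dotted quarter = 1.5 beats
  dotted quarter = 1.5 beats
  whole = 4 beats
Sum = 2 + 3 + 4 + 1.5 + 1.5 + 1.5 + 4
= 17.5 beats


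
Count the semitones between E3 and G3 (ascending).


Working:
Absolute semitone position = octave×12 + chromatic position
E3: 3×12 + 4 = 40
G3: 3×12 + 7 = 43
Difference = 43 - 40 = 3
= 3 semitones


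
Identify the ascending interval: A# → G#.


Letter names: A → G spans 7 letter names → a 7th
Semitones: A# → G# = 10 half-steps
A 7th of 10 semitones is a minor 7th
= minor 7th


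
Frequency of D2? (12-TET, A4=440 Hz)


f = 440 × 2^(n/12) where n = semitones from A4
D2: -31 semitones from A4
f = 440 × 2^(-31/12)
f = 73.42 Hz


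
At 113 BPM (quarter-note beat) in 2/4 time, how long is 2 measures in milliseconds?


Solution.
Quarter-note beat duration = 60000 / 113 ms
Beats per measure (2/4) = 2
One measure = 2 × 60000 / 113 = 120000 / 113 ms
2 measures = 2 × 120000 / 113 = 240000 / 113
= 2123.9 ms


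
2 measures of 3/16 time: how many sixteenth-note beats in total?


Solution.
Time signature 3/16: the bottom number 16 means the sixteenth note gets one count
The top number 3 means 3 sixteenth-note beats per measure
Total = 3 × 2 measures
= 6 sixteenth-note beats


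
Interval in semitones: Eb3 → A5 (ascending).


Solution.
Absolute semitone position = octave×12 + chromatic position
Eb3: 3×12 + 3 = 39
A5: 5×12 + 9 = 69
Difference = 69 - 39 = 30
= 30 semitones


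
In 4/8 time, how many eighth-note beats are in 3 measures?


Reasoning:
Time signature 4/8: the bottom number 8 means the eighth note gets one count
The top number 4 means 4 eighth-note beats per measure
Total = 4 × 3 measures
= 12 eighth-note beats


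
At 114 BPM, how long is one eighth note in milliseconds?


One quarter-note beat = 60000 / BPM = 60000 / 114 ms
Eighth note = 1/2 × quarter note
Duration = 1/2 × 60000 / 114 = 30000 / 114
= 263.2 ms


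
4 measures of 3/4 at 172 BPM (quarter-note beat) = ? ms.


Step by step:
Quarter-note beat duration = 60000 / 172 ms
Beats per measure (3/4) = 3
One measure = 3 × 60000 / 172 = 180000 / 172 ms
4 measures = 4 × 180000 / 172 = 720000 / 172
= 4186.0 ms


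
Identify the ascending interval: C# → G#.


Let's work it out.
Letter names: C → G spans 5 letter names → a 5th
Semitones: C# → G# = 7 half-steps
A 5th of 7 semitones is a perfect 5th
= perfect 5th


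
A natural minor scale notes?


Working:
Natural minor scale pattern: W-H-W-W-H-W-W (2-1-2-2-1-2-2 semitones)
Starting from A:
  A + 2 semitones → B
  B + 1 semitone → C
  C + 2 semitones → D
  D + 2 semitones → E
  E + 1 semitone → F
  F + 2 semitones → G
  G + 2 semitones → A
Scale = A B C D E F G


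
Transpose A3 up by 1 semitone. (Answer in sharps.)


A3: chromatic position 9 in octave 3 → absolute = 3×12 + 9 = 45
Transpose up 1: 45 + 1 = 46
46 = 3×12 + 10 → A# in octave 3
Result = A#3


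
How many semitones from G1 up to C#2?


Reasoning:
Absolute semitone position = octave×12 + chromatic position
G1: 1×12 + 7 = 19
C#2: 2×12 + 1 = 25
Difference = 25 - 19 = 6
= 6 semitones


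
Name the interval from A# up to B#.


Letter names: A → B spans 2 letter names → a 2nd
Semitones: A# → B# = 2 half-steps
A 2nd of 2 semitones is a major 2nd
= major 2nd


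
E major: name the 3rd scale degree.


Let's work it out.
Major scale pattern: W-W-H-W-W-W-H (2-2-1-2-2-2-1 semitones)
Starting from E:
  E + 2 semitones → F#
  F# + 2 semitones → G#
  G# + 1 semitone → A
  A + 2 semitones → B
  B + 2 semitones → C#
  C# + 2 semitones → D#
  D# + 1 semitone → E
Scale: E F# G# A B C# D#
Degree 3 = G#


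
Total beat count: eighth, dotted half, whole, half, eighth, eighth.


Beat values:
  eighth = 0.5 beats
  dotted half = 3 beats
  whole = 4 beats
  half = 2 beats
  eighth = 0.5 beats
  eighth = 0.5 beats
Sum = 0.5 + 3 + 4 + 2 + 0.5 + 0.5
= 10.5 beats


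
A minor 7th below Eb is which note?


Reasoning:
A 7th spans 7 letter names, so from E we land on F
A minor 7th = 10 semitones below Eb
Spell F at that pitch: F
= F


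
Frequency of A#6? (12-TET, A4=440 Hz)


Solution.
f = 440 × 2^(n/12) where n = semitones from A4
A#6: 25 semitones from A4
f = 440 × 2^(25/12)
f = 1864.66 Hz


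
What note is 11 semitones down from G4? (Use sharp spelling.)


Step by step:
G4: chromatic position 7 in octave 4 → absolute = 4×12 + 7 = 55
Transpose down 11: 55 - 11 = 44
44 = 3×12 + 8 → G# in octave 3
Result = G#3


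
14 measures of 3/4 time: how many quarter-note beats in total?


Step by step:
Time signature 3/4: the bottom number 4 means the quarter note gets one count
The top number 3 means 3 quarter-note beats per measure
Total = 3 × 14 measures
= 42 quarter-note beats


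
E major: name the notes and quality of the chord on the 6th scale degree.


Reasoning:
E major scale: E F# G# A B C# D#
Diatonic triad on degree 6 stacks scale notes 6, 1, 3: C# E G#
C#→E = 3 semitones; C#→G# = 7 semitones → minor triad
= C# E G# (minor)


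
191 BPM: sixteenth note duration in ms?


One quarter-note beat = 60000 / BPM = 60000 / 191 ms
Sixteenth note = 1/4 × quarter note
Duration = 1/4 × 60000 / 191 = 15000 / 191
= 78.5 ms


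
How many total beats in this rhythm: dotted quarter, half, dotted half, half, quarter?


Beat values:
  dotted quarter = 1.5 beats
  half = 2 beats
  dotted half = 3 beats
  half = 2 beats
  quarter = 1 beat
Sum = 1.5 + 2 + 3 + 2 + 1
= 9.5 beats


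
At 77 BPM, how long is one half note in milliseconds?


Step by step:
One quarter-note beat = 60000 / BPM = 60000 / 77 ms
Half note = 2 × quarter note
Duration = 2 × 60000 / 77 = 120000 / 77
= 1558.4 ms


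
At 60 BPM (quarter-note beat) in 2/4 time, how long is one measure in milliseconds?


Quarter-note beat duration = 60000 / 60 ms
Beats per measure (2/4) = 2
One measure = 2 × 60000 / 60 = 120000 / 60 ms
= 2000.0 ms


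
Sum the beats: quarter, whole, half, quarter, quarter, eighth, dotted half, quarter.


Beat values:
  quarter = 1 beat
  whole = 4 beats
  half = 2 beats
  quarter = 1 beat
  quarter = 1 beat
  eighth = 0.5 beats
  dotted half = 3 beats
  quarter = 1 beat
Sum = 1 + 4 + 2 + 1 + 1 + 0.5 + 3 + 1
= 13.5 beats


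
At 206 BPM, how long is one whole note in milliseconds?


One quarter-note beat = 60000 / BPM = 60000 / 206 ms
Whole note = 4 × quarter note
Duration = 4 × 60000 / 206 = 240000 / 206
= 1165.0 ms


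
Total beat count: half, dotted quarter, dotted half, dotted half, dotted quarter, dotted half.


Beat values:
  half = 2 beats
  dotted quarter = 1.5 beats
  dotted half = 3 beats
  dotted half = 3 beats
  dotted quarter = 1.5 beats
  dotted half = 3 beats
Sum = 2 + 1.5 + 3 + 3 + 1.5 + 3
= 14 beats


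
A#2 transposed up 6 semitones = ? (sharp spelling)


Step by step:
A#2: chromatic position 10 in octave 2 → absolute = 2×12 + 10 = 34
Transpose up 6: 34 + 6 = 40
40 = 3×12 + 4 → E in octave 3
Result = E3


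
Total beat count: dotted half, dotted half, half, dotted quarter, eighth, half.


Step by step:
Beat values:
  dotted half = 3 beats
  dotted half = 3 beats
  half = 2 beats
  dotted quarter = 1.5 beats
  eighth = 0.5 beats
  half = 2 beats
Sum = 3 + 3 + 2 + 1.5 + 0.5 + 2
= 12 beats


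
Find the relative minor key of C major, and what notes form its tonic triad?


Let's work it out.
The relative minor shares the major's key signature and starts on its 6th degree
6th degree = a major 6th above the tonic; a major 6th above C is A
→ relative minor of C major is A minor
Tonic triad of A minor = root + minor 3rd + perfect 5th = A C E
= A minor; triad = A C E


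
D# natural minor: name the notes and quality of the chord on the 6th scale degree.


Solution.
D# natural minor scale: D# E# F# G# A# B C#
Diatonic triad on degree 6 stacks scale notes 6, 1, 3: B D# F#
B→D# = 4 semitones; B→F# = 7 semitones → major triad
= B D# F# (major)


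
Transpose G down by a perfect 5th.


Working:
perfect 5th: 5 letter names, 7 semitones
Letter: G - 4 → C
Pitch: G - 7 semitones, spelled as a C → C
= C


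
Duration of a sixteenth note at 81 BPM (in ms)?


Let's work it out.
One quarter-note beat = 60000 / BPM = 60000 / 81 ms
Sixteenth note = 1/4 × quarter note
Duration = 1/4 × 60000 / 81 = 15000 / 81
= 185.2 ms


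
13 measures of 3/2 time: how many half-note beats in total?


Solution.
Time signature 3/2: the bottom number 2 means the half note gets one count
The top number 3 means 3 half-note beats per measure
Total = 3 × 13 measures
= 39 half-note beats


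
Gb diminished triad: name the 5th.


Solution.
Diminished triad = root + minor 3rd (3 semitones) + diminished 5th (6 semitones)
A triad on Gb stacks thirds, so the chord tones use letter names G-B-D
Root: Gb
Minor 3rd above Gb: Bbb
Diminished 5th above Gb: Dbb
The 5th = Dbb


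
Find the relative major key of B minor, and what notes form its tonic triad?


Let's work it out.
The relative major shares the key signature and is a minor 3rd above the minor tonic
A minor 3rd above B is D
→ relative major of B minor is D major
Tonic triad of D major = root + major 3rd + perfect 5th = D F# A
= D major; triad = D F# A


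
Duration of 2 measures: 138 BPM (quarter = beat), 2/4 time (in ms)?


Step by step:
Quarter-note beat duration = 60000 / 138 ms
Beats per measure (2/4) = 2
One measure = 2 × 60000 / 138 = 120000 / 138 ms
2 measures = 2 × 120000 / 138 = 240000 / 138
= 1739.1 ms


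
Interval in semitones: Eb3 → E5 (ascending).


Let's work it out.
Absolute semitone position = octave×12 + chromatic position
Eb3: 3×12 + 3 = 39
E5: 5×12 + 4 = 64
Difference = 64 - 39 = 25
= 25 semitones


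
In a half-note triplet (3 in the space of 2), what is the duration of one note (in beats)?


Let's work it out.
Triplet: 3 notes occupy the space of 2 half notes
Space = 2 × 2 = 4 beats
Each triplet note = 4 / 3 = 4/3 beats
= 4/3 beats


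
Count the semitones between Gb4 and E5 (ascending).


Reasoning:
Absolute semitone position = octave×12 + chromatic position
Gb4: 4×12 + 6 = 54
E5: 5×12 + 4 = 64
Difference = 64 - 54 = 10
= 10 semitones


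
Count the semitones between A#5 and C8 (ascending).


Step by step:
Absolute semitone position = octave×12 + chromatic position
A#5: 5×12 + 10 = 70
C8: 8×12 + 0 = 96
Difference = 96 - 70 = 26
= 26 semitones


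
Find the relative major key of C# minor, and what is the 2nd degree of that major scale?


The relative major shares the key signature and is a minor 3rd above the minor tonic
A minor 3rd above C# is E
→ relative major of C# minor is E major
E major scale: E F# G# A B C# D#
= E major; 2nd degree = F#


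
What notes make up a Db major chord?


Major triad = root + major 3rd (4 semitones) + perfect 5th (7 semitones)
A triad on Db stacks thirds, so the chord tones use letter names D-F-A
Root: Db
Major 3rd above Db: F
Perfect 5th above Db: Ab
Chord = Db F Ab


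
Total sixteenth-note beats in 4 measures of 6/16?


Step by step:
Time signature 6/16: the bottom number 16 means the sixteenth note gets one count
The top number 6 means 6 sixteenth-note beats per measure
Total = 6 × 4 measures
= 24 sixteenth-note beats


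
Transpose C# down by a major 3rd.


Solution.
major 3rd: 3 letter names, 4 semitones
Letter: C - 2 → A
Pitch: C# - 4 semitones, spelled as an A → A
= A


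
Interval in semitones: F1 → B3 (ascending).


Step by step:
Absolute semitone position = octave×12 + chromatic position
F1: 1×12 + 5 = 17
B3: 3×12 + 11 = 47
Difference = 47 - 17 = 30
= 30 semitones


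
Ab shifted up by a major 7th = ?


major 7th: 7 letter names, 11 semitones
Letter: A + 6 → G
Pitch: Ab + 11 semitones, spelled as a G → G
= G


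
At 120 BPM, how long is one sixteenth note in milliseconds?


Step by step:
One quarter-note beat = 60000 / BPM = 60000 / 120 ms
Sixteenth note = 1/4 × quarter note
Duration = 1/4 × 60000 / 120 = 15000 / 120
= 125.0 ms


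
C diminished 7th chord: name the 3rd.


Diminished 7th chord = root + minor 3rd + diminished 5th + diminished 7th
Seventh chords stack in thirds, so the letter names are C-E-G-B
Root: C
Minor 3rd above C: Eb
Diminished 5th above C: Gb
Diminished 7th above C: Bbb
The 3rd = Eb


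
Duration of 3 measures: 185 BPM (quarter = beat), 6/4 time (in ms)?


Step by step:
Quarter-note beat duration = 60000 / 185 ms
Beats per measure (6/4) = 6
One measure = 6 × 60000 / 185 = 360000 / 185 ms
3 measures = 3 × 360000 / 185 = 1080000 / 185
= 5837.8 ms


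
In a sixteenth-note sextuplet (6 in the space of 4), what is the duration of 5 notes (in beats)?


Reasoning:
Sextuplet: 6 notes occupy the space of 4 sixteenth notes
Space = 4 × 1/4 = 1 beat
Each sextuplet note = 1 / 6 = 1/6 beats
5 notes = 5 × 1/6 = 5/6
= 5/6 beats


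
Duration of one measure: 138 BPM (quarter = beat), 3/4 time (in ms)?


Quarter-note beat duration = 60000 / 138 ms
Beats per measure (3/4) = 3
One measure = 3 × 60000 / 138 = 180000 / 138 ms
= 1304.3 ms


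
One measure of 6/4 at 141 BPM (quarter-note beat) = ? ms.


Quarter-note beat duration = 60000 / 141 ms
Beats per measure (6/4) = 6
One measure = 6 × 60000 / 141 = 360000 / 141 ms
= 2553.2 ms


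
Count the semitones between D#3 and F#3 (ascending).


Absolute semitone position = octave×12 + chromatic position
D#3: 3×12 + 3 = 39
F#3: 3×12 + 6 = 42
Difference = 42 - 39 = 3
= 3 semitones


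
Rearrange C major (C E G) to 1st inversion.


Step by step:
Root position: C E G
1st inversion: move root up an octave
Bass note: E
Notes (bottom to top) = E G C


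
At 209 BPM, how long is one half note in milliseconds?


One quarter-note beat = 60000 / BPM = 60000 / 209 ms
Half note = 2 × quarter note
Duration = 2 × 60000 / 209 = 120000 / 209
= 574.2 ms


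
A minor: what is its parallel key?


Parallel keys share the same tonic but differ in mode
A minor → parallel is A major
= A major


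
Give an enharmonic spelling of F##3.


Working:
Enharmonic notes sound the same pitch but are spelled with different letter names
F## and G name the same pitch class
= G3


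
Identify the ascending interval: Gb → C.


Step by step:
Letter names: G → C spans 4 letter names → a 4th
Semitones: Gb → C = 6 half-steps
A 4th of 6 semitones is an augmented 4th
= augmented 4th


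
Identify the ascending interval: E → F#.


Let's work it out.
Letter names: E → F spans 2 letter names → a 2nd
Semitones: E → F# = 2 half-steps
A 2nd of 2 semitones is a major 2nd
= major 2nd


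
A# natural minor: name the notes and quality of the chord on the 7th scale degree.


Reasoning:
A# natural minor scale: A# B# C# D# E# F# G#
Diatonic triad on degree 7 stacks scale notes 7, 2, 4: G# B# D#
G#→B# = 4 semitones; G#→D# = 7 semitones → major triad
= G# B# D# (major)


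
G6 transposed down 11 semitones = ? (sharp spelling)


Step by step:
G6: chromatic position 7 in octave 6 → absolute = 6×12 + 7 = 79
Transpose down 11: 79 - 11 = 68
68 = 5×12 + 8 → G# in octave 5
Result = G#5


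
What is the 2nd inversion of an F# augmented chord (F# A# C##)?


Working:
Root position: F# A# C##
2nd inversion: move root and 3rd up an octave
Bass note: C##
Notes (bottom to top) = C## F# A#


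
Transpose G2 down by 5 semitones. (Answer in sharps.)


G2: chromatic position 7 in octave 2 → absolute = 2×12 + 7 = 31
Transpose down 5: 31 - 5 = 26
26 = 2×12 + 2 → D in octave 2
Result = D2
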